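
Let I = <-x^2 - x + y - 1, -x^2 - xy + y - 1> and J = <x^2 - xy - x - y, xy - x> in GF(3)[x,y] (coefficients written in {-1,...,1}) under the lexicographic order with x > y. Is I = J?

Two ideals are equal iff their reduced Gröbner bases coincide (the reduced basis is unique for a fixed ordering).
Buchberger on the first generating set:
f_1 = -x^2 - x + y - 1, LT = x^2.
f_2 = -x^2 - xy + y - 1, LT = x^2.

S(f_1,f_2): lcm = x^2. S = -xy + x.
  reduce S modulo (f_1, f_2):
  remainder -xy + x ≠ 0; add g_3 = -xy + x to the basis.

S(f_1,g_3): lcm = x^2y. S = x^2 + xy - y^2 + y.
  reduce S modulo (f_1, f_2, g_3):
  remainder -y^2 - y - 1 ≠ 0; add g_4 = -y^2 - y - 1 to the basis.

The other S-polynomials (S(f_2,g_3), S(f_1,g_4), S(f_2,g_4), S(g_3,g_4)) all reduce to 0 modulo the current basis, so we have a Gröbner basis.
Inter-reduce: drop elements whose leading term is divisible by another's, tail-reduce, and make monic.
Reduced Gröbner basis: {x^2 + x - y + 1, xy - x, y^2 + y + 1}.

Buchberger on the second generating set:
h_1 = x^2 - xy - x - y, LT = x^2.
h_2 = xy - x, LT = xy.

S(h_1,h_2): lcm = x^2y. S = x^2 - xy^2 - xy - y^2.
  reduce S modulo (h_1, h_2):
  remainder -y^2 + y ≠ 0; add k_3 = -y^2 + y to the basis.

The other S-polynomials (S(h_1,k_3), S(h_2,k_3)) all reduce to 0 modulo the current basis, so we have a Gröbner basis.
Inter-reduce: drop elements whose leading term is divisible by another's, tail-reduce, and make monic.
Reduced Gröbner basis: {x^2 + x - y, xy - x, y^2 - y}.

Since the reduced bases disagree, the two ideals are not the same.

No, the ideals differ.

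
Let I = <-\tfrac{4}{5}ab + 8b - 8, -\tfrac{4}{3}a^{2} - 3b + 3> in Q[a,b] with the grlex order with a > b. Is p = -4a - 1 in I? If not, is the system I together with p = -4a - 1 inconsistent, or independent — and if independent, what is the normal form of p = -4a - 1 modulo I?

First compute the reduced Gröbner basis of I by Buchberger's algorithm.
f_1 = -\tfrac{4}{5}ab + 8b - 8, LT = ab.
f_2 = -\tfrac{4}{3}a^{2} - 3b + 3, LT = a^{2}.

S(f_1,f_2): lcm = a^{2}b. S = -10ab - \tfrac{9}{4}b^{2} + 10a + \tfrac{9}{4}b.
  leading term ab: subtract (\tfrac{25}{2})·f_1 from -10ab - \tfrac{9}{4}b^{2} + 10a + \tfrac{9}{4}b → -\tfrac{9}{4}b^{2} + 10a - \tfrac{391}{4}b + 100
  leading term b^{2}: no divisor's leading term divides it; move -\tfrac{9}{4}b^{2} to the remainder.
  leading term a: no divisor's leading term divides it; move 10a to the remainder.
  leading term b: no divisor's leading term divides it; move -\tfrac{391}{4}b to the remainder.
  leading term 1: no divisor's leading term divides it; move 100 to the remainder.
  remainder -\tfrac{9}{4}b^{2} + 10a - \tfrac{391}{4}b + 100 ≠ 0; add h_3 = -\tfrac{9}{4}b^{2} + 10a - \tfrac{391}{4}b + 100 to the basis.

The other S-polynomials (S(f_1,h_3), S(f_2,h_3)) all reduce to 0 modulo the current basis, so we have a Gröbner basis.
Inter-reduce: drop elements whose leading term is divisible by another's, tail-reduce, and make monic.
Reduced Gröbner basis: {a^{2} + \tfrac{9}{4}b - \tfrac{9}{4}, ab - 10b + 10, b^{2} - \tfrac{40}{9}a + \tfrac{391}{9}b - \tfrac{400}{9}}.
Label its elements g_1 = a^{2} + \tfrac{9}{4}b - \tfrac{9}{4}, g_2 = ab - 10b + 10, g_3 = b^{2} - \tfrac{40}{9}a + \tfrac{391}{9}b - \tfrac{400}{9}.

Reduce p = -4a - 1 modulo G:
  leading term a: no divisor's leading term divides it; move -4a to the remainder.
  leading term 1: no divisor's leading term divides it; move -1 to the remainder.
  normal form = -4a - 1.
The normal form is nonzero, so p ∉ I. Since p minus its normal form lies in I, I + (p) = I + (r) where r = -4a - 1; decide whether this ideal is the whole ring.
Run Buchberger on G together with r (pairs among the g_i already reduce to 0 since G is a Gröbner basis):
g_1 = a^{2} + \tfrac{9}{4}b - \tfrac{9}{4}, LT = a^{2}.
g_2 = ab - 10b + 10, LT = ab.
g_3 = b^{2} - \tfrac{40}{9}a + \tfrac{391}{9}b - \tfrac{400}{9}, LT = b^{2}.
r = -4a - 1, LT = a.

S(g_1,r): lcm = a^{2}. S = -\tfrac{1}{4}a + \tfrac{9}{4}b - \tfrac{9}{4}.
  leading term a: subtract (\tfrac{1}{16})·r from -\tfrac{1}{4}a + \tfrac{9}{4}b - \tfrac{9}{4} → \tfrac{9}{4}b - \tfrac{35}{16}
  leading term b: no divisor's leading term divides it; move \tfrac{9}{4}b to the remainder.
  leading term 1: no divisor's leading term divides it; move -\tfrac{35}{16} to the remainder.
  remainder \tfrac{9}{4}b - \tfrac{35}{16} ≠ 0; add m_5 = \tfrac{9}{4}b - \tfrac{35}{16} to the basis.

S(g_2,r): lcm = ab. S = -\tfrac{41}{4}b + 10.
  leading term b: subtract (-\tfrac{41}{9})·m_5 from -\tfrac{41}{4}b + 10 → \tfrac{5}{144}
  leading term 1: no divisor's leading term divides it; move \tfrac{5}{144} to the remainder.
  remainder \tfrac{5}{144} ≠ 0; add m_6 = \tfrac{5}{144} to the basis.

The other S-polynomials (S(g_1,g_2), S(g_1,g_3), S(g_2,g_3), S(g_3,r), S(g_1,m_5), S(g_2,m_5), S(g_3,m_5), S(r,m_5), S(g_1,m_6), S(g_2,m_6), S(g_3,m_6), S(r,m_6), S(m_5,m_6)) all reduce to 0 modulo the current basis, so we have a Gröbner basis.
Inter-reduce: drop elements whose leading term is divisible by another's, tail-reduce, and make monic.
Reduced Gröbner basis: {1}.
The reduced Gröbner basis of I + (p) is {1}: the ideal is the whole ring, so the enlarged system has no common solution — adjoining p is inconsistent.

The remainder on division by a Gröbner basis is unique — it is the normal form.

Adjoining -4a - 1 makes the ideal the whole ring: the system is inconsistent.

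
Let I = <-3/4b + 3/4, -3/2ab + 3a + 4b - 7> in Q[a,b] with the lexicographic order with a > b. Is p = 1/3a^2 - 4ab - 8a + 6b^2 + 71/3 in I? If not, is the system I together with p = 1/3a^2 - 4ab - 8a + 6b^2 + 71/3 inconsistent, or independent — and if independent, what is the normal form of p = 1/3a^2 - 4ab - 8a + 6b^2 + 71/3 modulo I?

Adjoining 1/3a^2 - 4ab - 8a + 6b^2 + 71/3 makes the ideal the whole ring: the system is inconsistent.

First compute the reduced Gröbner basis of I by Buchberger's algorithm.
f_1 = -3/4b + 3/4, LT = b.
f_2 = -3/2ab + 3a + 4b - 7, LT = ab.

S(f_1,f_2): lcm = ab. S = a + 8/3b - 14/3.
  leading term a: no divisor's leading term divides it; move a to the remainder.
  leading term b: subtract (-32/9)·f_1 from 8/3b - 14/3 → -2
  leading term 1: no divisor's leading term divides it; move -2 to the remainder.
  remainder a - 2 ≠ 0; add h_3 = a - 2 to the basis.

The other S-polynomials (S(f_1,h_3), S(f_2,h_3)) all reduce to 0 modulo the current basis, so we have a Gröbner basis.
Inter-reduce: drop elements whose leading term is divisible by another's, tail-reduce, and make monic.
Reduced Gröbner basis: {a - 2, b - 1}.
Label its elements g_1 = a - 2, g_2 = b - 1.

Reduce p = 1/3a^2 - 4ab - 8a + 6b^2 + 71/3 modulo G:
  leading term a^2: subtract (1/3a)·g_1 from 1/3a^2 - 4ab - 8a + 6b^2 + 71/3 → -4ab - 22/3a + 6b^2 + 71/3
  leading term ab: subtract (-4b)·g_1 from -4ab - 22/3a + 6b^2 + 71/3 → -22/3a + 6b^2 - 8b + 71/3
  leading term a: subtract (-22/3)·g_1 from -22/3a + 6b^2 - 8b + 71/3 → 6b^2 - 8b + 9
  leading term b^2: subtract (6b)·g_2 from 6b^2 - 8b + 9 → -2b + 9
  leading term b: subtract (-2)·g_2 from -2b + 9 → 7
  leading term 1: no divisor's leading term divides it; move 7 to the remainder.
  normal form = 7.
The normal form is nonzero, so p ∉ I. Since p minus its normal form lies in I, I + (p) = I + (r) where r = 7; decide whether this ideal is the whole ring.
Here r = 7 is a nonzero constant, hence a unit: 1 ∈ I + (p), the Gröbner basis of I + (p) is {1}, and the enlarged system has no common solution — adjoining p is inconsistent.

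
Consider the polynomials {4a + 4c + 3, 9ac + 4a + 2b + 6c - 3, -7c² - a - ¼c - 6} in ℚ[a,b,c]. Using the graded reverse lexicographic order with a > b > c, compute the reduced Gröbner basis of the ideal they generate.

G = {c² - 3/28c + ¾, a + c + ¾, b - 20/7c + ⅜}

f_1 = 4a + 4c + 3, LT = a.
f_2 = 9ac + 4a + 2b + 6c - 3, LT = ac.
f_3 = -7c² - a - ¼c - 6, LT = c².

S(f_1,f_2): lcm = ac. S = c² - 4/9a - 2/9b + 1/12c + ⅓.
  leading term c²: subtract (-1/7)·f_3 from c² - 4/9a - 2/9b + 1/12c + ⅓ → -37/63a - 2/9b + 1/21c - 11/21
  leading term a: subtract (-37/252)·f_1 from -37/63a - 2/9b + 1/21c - 11/21 → -2/9b + 40/63c - 1/12
  leading term b: no divisor's leading term divides it; move -2/9b to the remainder.
  leading term c: no divisor's leading term divides it; move 40/63c to the remainder.
  leading term 1: no divisor's leading term divides it; move -1/12 to the remainder.
  remainder -2/9b + 40/63c - 1/12 ≠ 0; add g_4 = -2/9b + 40/63c - 1/12 to the basis.

The other S-polynomials (S(f_1,f_3), S(f_2,f_3), S(f_1,g_4), S(f_2,g_4), S(f_3,g_4)) all reduce to 0 modulo the current basis, so we have a Gröbner basis.
Inter-reduce: drop elements whose leading term is divisible by another's, tail-reduce, and make monic.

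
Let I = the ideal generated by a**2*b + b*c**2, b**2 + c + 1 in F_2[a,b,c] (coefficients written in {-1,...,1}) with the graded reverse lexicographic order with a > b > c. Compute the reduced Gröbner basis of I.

f_1 = a**2*b + b*c**2, LT = a**2*b.
f_2 = b**2 + c + 1, LT = b**2.

S(f_1,f_2): lcm = a**2*b**2. S = b**2*c**2 + a**2*c + a**2.
  leading term b**2*c**2: subtract (c**2)·f_2 from b**2*c**2 + a**2*c + a**2 → a**2*c + c**3 + a**2 + c**2
  leading term a**2*c: no divisor's leading term divides it; move a**2*c to the remainder.
  leading term c**3: no divisor's leading term divides it; move c**3 to the remainder.
  leading term a**2: no divisor's leading term divides it; move a**2 to the remainder.
  leading term c**2: no divisor's leading term divides it; move c**2 to the remainder.
  remainder a**2*c + c**3 + a**2 + c**2 ≠ 0; add g_3 = a**2*c + c**3 + a**2 + c**2 to the basis.

The other S-polynomials (S(f_1,g_3), S(f_2,g_3)) all reduce to 0 modulo the current basis, so we have a Gröbner basis.

G = {a**2*b + b*c**2, a**2*c + c**3 + a**2 + c**2, b**2 + c + 1}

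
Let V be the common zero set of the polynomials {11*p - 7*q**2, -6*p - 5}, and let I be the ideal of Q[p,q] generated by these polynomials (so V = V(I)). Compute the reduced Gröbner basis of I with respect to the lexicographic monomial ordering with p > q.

f_1 = 11*p - 7*q**2, LT = p.
f_2 = -6*p - 5, LT = p.

S(f_1,f_2): lcm = p. S = -7/11*q**2 - 5/6.
  leading term q**2: no divisor's leading term divides it; move -7/11*q**2 to the remainder.
  leading term 1: no divisor's leading term divides it; move -5/6 to the remainder.
  remainder -7/11*q**2 - 5/6 ≠ 0; add g_3 = -7/11*q**2 - 5/6 to the basis.

S(f_1,g_3): leading monomials are coprime, so the S-polynomial reduces to 0 (Buchberger's first criterion).
S(f_2,g_3): leading monomials are coprime, so the S-polynomial reduces to 0 (Buchberger's first criterion).
Every S-polynomial of the final basis reduces to 0, so we have a Gröbner basis.
Inter-reduce: drop elements whose leading term is divisible by another's, tail-reduce, and make monic.

G = {p + 5/6, q**2 + 55/42}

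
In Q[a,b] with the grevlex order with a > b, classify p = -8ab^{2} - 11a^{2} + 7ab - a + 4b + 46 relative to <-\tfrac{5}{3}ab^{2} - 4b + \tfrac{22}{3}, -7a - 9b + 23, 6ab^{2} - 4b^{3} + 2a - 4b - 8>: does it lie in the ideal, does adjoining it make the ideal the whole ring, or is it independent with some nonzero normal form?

Adjoining -8ab^{2} - 11a^{2} + 7ab - a + 4b + 46 makes the ideal the whole ring: the system is inconsistent.

First compute the reduced Gröbner basis of I by Buchberger's algorithm.
f_1 = -\tfrac{5}{3}ab^{2} - 4b + \tfrac{22}{3}, LT = ab^{2}.
f_2 = -7a - 9b + 23, LT = a.
f_3 = 6ab^{2} - 4b^{3} + 2a - 4b - 8, LT = ab^{2}.

S(f_1,f_2): lcm = ab^{2}. S = -\tfrac{9}{7}b^{3} + \tfrac{23}{7}b^{2} + \tfrac{12}{5}b - \tfrac{22}{5}.
  reduce S modulo (f_1, f_2, f_3):
  remainder -\tfrac{9}{7}b^{3} + \tfrac{23}{7}b^{2} + \tfrac{12}{5}b - \tfrac{22}{5} ≠ 0; add h_4 = -\tfrac{9}{7}b^{3} + \tfrac{23}{7}b^{2} + \tfrac{12}{5}b - \tfrac{22}{5} to the basis.

S(f_1,f_3): lcm = ab^{2}. S = \tfrac{2}{3}b^{3} - \tfrac{1}{3}a + \tfrac{46}{15}b - \tfrac{46}{15}.
  reduce S modulo (f_1, f_2, f_3, h_4):
  remainder \tfrac{46}{27}b^{2} + \tfrac{1493}{315}b - \tfrac{6089}{945} ≠ 0; add h_5 = \tfrac{46}{27}b^{2} + \tfrac{1493}{315}b - \tfrac{6089}{945} to the basis.

S(f_3,h_4): lcm = ab^{3}. S = -\tfrac{2}{3}b^{4} + \tfrac{23}{9}ab^{2} + \tfrac{11}{5}ab - \tfrac{2}{3}b^{2} - \tfrac{154}{45}a - \tfrac{4}{3}b.
  reduce S modulo (f_1, f_2, f_3, h_4, h_5):
  remainder \tfrac{43454741}{1521450}b - \tfrac{43454741}{1521450} ≠ 0; add h_6 = \tfrac{43454741}{1521450}b - \tfrac{43454741}{1521450} to the basis.

The other S-polynomials (S(f_2,f_3), S(f_1,h_4), S(f_2,h_4), S(f_1,h_5), S(f_2,h_5), S(f_3,h_5), S(h_4,h_5), S(f_1,h_6), S(f_2,h_6), S(f_3,h_6), S(h_4,h_6), S(h_5,h_6)) all reduce to 0 modulo the current basis, so we have a Gröbner basis.
Inter-reduce: drop elements whose leading term is divisible by another's, tail-reduce, and make monic.
Reduced Gröbner basis: {a - 2, b - 1}.
Label its elements g_1 = a - 2, g_2 = b - 1.

Reduce p = -8ab^{2} - 11a^{2} + 7ab - a + 4b + 46 modulo G:
  leading term ab^{2}: subtract (-8b^{2})·g_1 from -8ab^{2} - 11a^{2} + 7ab - a + 4b + 46 → -11a^{2} + 7ab - 16b^{2} - a + 4b + 46
  leading term a^{2}: subtract (-11a)·g_1 from -11a^{2} + 7ab - 16b^{2} - a + 4b + 46 → 7ab - 16b^{2} - 23a + 4b + 46
  leading term ab: subtract (7b)·g_1 from 7ab - 16b^{2} - 23a + 4b + 46 → -16b^{2} - 23a + 18b + 46
  leading term b^{2}: subtract (-16b)·g_2 from -16b^{2} - 23a + 18b + 46 → -23a + 2b + 46
  leading term a: subtract (-23)·g_1 from -23a + 2b + 46 → 2b
  leading term b: subtract (2)·g_2 from 2b → 2
  leading term 1: no divisor's leading term divides it; move 2 to the remainder.
  normal form = 2.
The normal form is nonzero, so p ∉ I. Since p minus its normal form lies in I, I + (p) = I + (r) where r = 2; decide whether this ideal is the whole ring.
Here r = 2 is a nonzero constant, hence a unit: 1 ∈ I + (p), the Gröbner basis of I + (p) is {1}, and the enlarged system has no common solution — adjoining p is inconsistent.

Ideal membership is decidable via reduction modulo a Gröbner basis.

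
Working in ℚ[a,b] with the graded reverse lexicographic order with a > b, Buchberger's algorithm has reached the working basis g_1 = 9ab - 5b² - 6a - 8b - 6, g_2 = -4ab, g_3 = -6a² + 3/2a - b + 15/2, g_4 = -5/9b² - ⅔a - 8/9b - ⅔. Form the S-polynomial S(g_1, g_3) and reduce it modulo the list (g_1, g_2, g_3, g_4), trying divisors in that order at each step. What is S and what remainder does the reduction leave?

lcm(LM(g_1), LM(g_3)) = a²b.
S = (lcm/LT(g_1))·g_1 − (lcm/LT(g_3))·g_3 = -5/9ab² - ⅔a² - 23/36ab - ⅙b² - ⅔a + 5/4b.
Reduce S modulo (g_1, g_2, g_3, g_4) in that order:
  leading term ab²: subtract (-5/81b)·g_1 from -5/9ab² - ⅔a² - 23/36ab - ⅙b² - ⅔a + 5/4b → -25/81b³ - ⅔a² - 109/108ab - 107/162b² - ⅔a + 95/108b
  leading term b³: subtract (5/9b)·g_4 from -25/81b³ - ⅔a² - 109/108ab - 107/162b² - ⅔a + 95/108b → -⅔a² - 23/36ab - ⅙b² - ⅔a + 5/4b
  leading term a²: subtract (1/9)·g_3 from -⅔a² - 23/36ab - ⅙b² - ⅔a + 5/4b → -23/36ab - ⅙b² - ⅚a + 49/36b - ⅚
  leading term ab: subtract (-23/324)·g_1 from -23/36ab - ⅙b² - ⅚a + 49/36b - ⅚ → -169/324b² - 34/27a + 257/324b - 34/27
  leading term b²: subtract (169/180)·g_4 from -169/324b² - 34/27a + 257/324b - 34/27 → -19/30a + 293/180b - 19/30
  leading term a: no divisor's leading term divides it; move -19/30a to the remainder.
  leading term b: no divisor's leading term divides it; move 293/180b to the remainder.
  leading term 1: no divisor's leading term divides it; move -19/30 to the remainder.
The remainder -19/30a + 293/180b - 19/30 is nonzero, so it would be added as the next basis element.

S(g_1, g_3) = -5/9ab² - ⅔a² - 23/36ab - ⅙b² - ⅔a + 5/4b; remainder on division = -19/30a + 293/180b - 19/30.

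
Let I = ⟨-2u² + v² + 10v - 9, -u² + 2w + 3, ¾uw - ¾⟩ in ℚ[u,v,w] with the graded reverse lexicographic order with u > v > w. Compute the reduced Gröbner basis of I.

f_1 = -2u² + v² + 10v - 9, LT = u².
f_2 = -u² + 2w + 3, LT = u².
f_3 = ¾uw - ¾, LT = uw.

S(f_1,f_2): lcm = u². S = -½v² - 5v + 2w + 15/2.
  reduce S modulo (f_1, f_2, f_3):
  remainder -½v² - 5v + 2w + 15/2 ≠ 0; add g_4 = -½v² - 5v + 2w + 15/2 to the basis.

S(f_1,f_3): lcm = u²w. S = -½v²w - 5vw + u + 9/2w.
  reduce S modulo (f_1, f_2, f_3, g_4):
  remainder -2w² + u - 3w ≠ 0; add g_5 = -2w² + u - 3w to the basis.

The other S-polynomials (S(f_2,f_3), S(f_1,g_4), S(f_2,g_4), S(f_3,g_4), S(f_1,g_5), S(f_2,g_5), S(f_3,g_5), S(g_4,g_5)) all reduce to 0 modulo the current basis, so we have a Gröbner basis.
Inter-reduce: drop elements whose leading term is divisible by another's, tail-reduce, and make monic.

G = {u² - 2w - 3, v² + 10v - 4w - 15, uw - 1, w² - ½u + 3/2w}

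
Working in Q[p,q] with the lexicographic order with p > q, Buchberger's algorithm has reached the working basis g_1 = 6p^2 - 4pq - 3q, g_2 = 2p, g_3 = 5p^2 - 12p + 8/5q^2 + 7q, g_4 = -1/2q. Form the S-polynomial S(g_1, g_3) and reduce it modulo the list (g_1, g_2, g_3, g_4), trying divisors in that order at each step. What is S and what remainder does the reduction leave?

S(g_1, g_3) = -2/3pq + 12/5p - 8/25q^2 - 19/10q; remainder on division = 0.

lcm(LM(g_1), LM(g_3)) = p^2.
S = (lcm/LT(g_1))·g_1 − (lcm/LT(g_3))·g_3 = -2/3pq + 12/5p - 8/25q^2 - 19/10q.
Reduce S modulo (g_1, g_2, g_3, g_4) in that order:
  leading term pq: subtract (-1/3q)·g_2 from -2/3pq + 12/5p - 8/25q^2 - 19/10q → 12/5p - 8/25q^2 - 19/10q
  leading term p: subtract (6/5)·g_2 from 12/5p - 8/25q^2 - 19/10q → -8/25q^2 - 19/10q
  leading term q^2: subtract (16/25q)·g_4 from -8/25q^2 - 19/10q → -19/10q
  leading term q: subtract (19/5)·g_4 from -19/10q → 0
The remainder is 0, so this S-polynomial contributes no new basis element.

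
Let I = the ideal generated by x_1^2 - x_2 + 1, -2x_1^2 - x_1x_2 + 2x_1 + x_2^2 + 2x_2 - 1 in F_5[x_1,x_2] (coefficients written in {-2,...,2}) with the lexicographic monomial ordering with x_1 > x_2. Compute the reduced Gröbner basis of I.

f_1 = x_1^2 - x_2 + 1, LT = x_1^2.
f_2 = -2x_1^2 - x_1x_2 + 2x_1 + x_2^2 + 2x_2 - 1, LT = x_1^2.

S(f_1,f_2): lcm = x_1^2. S = 2x_1x_2 + x_1 - 2x_2^2 - 2.
  leading term x_1x_2: no divisor's leading term divides it; move 2x_1x_2 to the remainder.
  leading term x_1: no divisor's leading term divides it; move x_1 to the remainder.
  leading term x_2^2: no divisor's leading term divides it; move -2x_2^2 to the remainder.
  leading term 1: no divisor's leading term divides it; move -2 to the remainder.
  remainder 2x_1x_2 + x_1 - 2x_2^2 - 2 ≠ 0; add g_3 = 2x_1x_2 + x_1 - 2x_2^2 - 2 to the basis.

S(f_1,g_3): lcm = x_1^2x_2. S = 2x_1^2 + x_1x_2^2 + x_1 - x_2^2 + x_2.
  leading term x_1^2: subtract (2)·f_1 from 2x_1^2 + x_1x_2^2 + x_1 - x_2^2 + x_2 → x_1x_2^2 + x_1 - x_2^2 - 2x_2 - 2
  leading term x_1x_2^2: subtract (-2x_2)·g_3 from x_1x_2^2 + x_1 - x_2^2 - 2x_2 - 2 → 2x_1x_2 + x_1 + x_2^3 - x_2^2 - x_2 - 2
  leading term x_1x_2: subtract (1)·g_3 from 2x_1x_2 + x_1 + x_2^3 - x_2^2 - x_2 - 2 → x_2^3 + x_2^2 - x_2
  leading term x_2^3: no divisor's leading term divides it; move x_2^3 to the remainder.
  leading term x_2^2: no divisor's leading term divides it; move x_2^2 to the remainder.
  leading term x_2: no divisor's leading term divides it; move -x_2 to the remainder.
  remainder x_2^3 + x_2^2 - x_2 ≠ 0; add g_4 = x_2^3 + x_2^2 - x_2 to the basis.

S(f_2,g_3): lcm = x_1^2x_2. S = 2x_1^2 - x_1x_2^2 - x_1x_2 + x_1 + 2x_2^3 - x_2^2 - 2x_2.
  leading term x_1^2: subtract (2)·f_1 from 2x_1^2 - x_1x_2^2 - x_1x_2 + x_1 + 2x_2^3 - x_2^2 - 2x_2 → -x_1x_2^2 - x_1x_2 + x_1 + 2x_2^3 - x_2^2 - 2
  leading term x_1x_2^2: subtract (2x_2)·g_3 from -x_1x_2^2 - x_1x_2 + x_1 + 2x_2^3 - x_2^2 - 2 → 2x_1x_2 + x_1 + x_2^3 - x_2^2 - x_2 - 2
  leading term x_1x_2: subtract (1)·g_3 from 2x_1x_2 + x_1 + x_2^3 - x_2^2 - x_2 - 2 → x_2^3 + x_2^2 - x_2
  leading term x_2^3: subtract (1)·g_4 from x_2^3 + x_2^2 - x_2 → 0
  remainder 0.

S(f_1,g_4): leading monomials are coprime, so the S-polynomial reduces to 0 (Buchberger's first criterion).
S(f_2,g_4): leading monomials are coprime, so the S-polynomial reduces to 0 (Buchberger's first criterion).
S(g_3,g_4): lcm = x_1x_2^3. S = 2x_1x_2^2 + x_1x_2 - x_2^4 - x_2^2.
  leading term x_1x_2^2: subtract (x_2)·g_3 from 2x_1x_2^2 + x_1x_2 - x_2^4 - x_2^2 → -x_2^4 + 2x_2^3 - x_2^2 + 2x_2
  leading term x_2^4: subtract (-x_2)·g_4 from -x_2^4 + 2x_2^3 - x_2^2 + 2x_2 → -2x_2^3 - 2x_2^2 + 2x_2
  leading term x_2^3: subtract (-2)·g_4 from -2x_2^3 - 2x_2^2 + 2x_2 → 0
  remainder 0.

Every S-polynomial of the final basis reduces to 0, so we have a Gröbner basis.
Inter-reduce: drop elements whose leading term is divisible by another's, tail-reduce, and make monic.

G = {x_1^2 - x_2 + 1, x_1x_2 - 2x_1 - x_2^2 - 1, x_2^3 + x_2^2 - x_2}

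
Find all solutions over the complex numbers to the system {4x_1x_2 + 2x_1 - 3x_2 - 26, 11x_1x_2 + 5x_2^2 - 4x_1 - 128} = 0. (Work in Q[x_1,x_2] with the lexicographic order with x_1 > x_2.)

{(-1, -4), (-7*sqrt(8569)/152 - 15/8, 37/40 - sqrt(8569)/40), (-15/8 + 7*sqrt(8569)/152, 37/40 + sqrt(8569)/40)}

Compute a lex Gröbner basis by Buchberger's algorithm.
f_1 = 4x_1x_2 + 2x_1 - 3x_2 - 26, LT = x_1x_2.
f_2 = 11x_1x_2 - 4x_1 + 5x_2^2 - 128, LT = x_1x_2.

S(f_1,f_2): lcm = x_1x_2. S = 19/22x_1 - 5/11x_2^2 - 3/4x_2 + 113/22.
  leading term x_1: no divisor's leading term divides it; move 19/22x_1 to the remainder.
  leading term x_2^2: no divisor's leading term divides it; move -5/11x_2^2 to the remainder.
  leading term x_2: no divisor's leading term divides it; move -3/4x_2 to the remainder.
  leading term 1: no divisor's leading term divides it; move 113/22 to the remainder.
  remainder 19/22x_1 - 5/11x_2^2 - 3/4x_2 + 113/22 ≠ 0; add h_3 = 19/22x_1 - 5/11x_2^2 - 3/4x_2 + 113/22 to the basis.

S(f_1,h_3): lcm = x_1x_2. S = 1/2x_1 + 10/19x_2^3 + 33/38x_2^2 - 509/76x_2 - 13/2.
  leading term x_1: subtract (11/19)·h_3 from 1/2x_1 + 10/19x_2^3 + 33/38x_2^2 - 509/76x_2 - 13/2 → 10/19x_2^3 + 43/38x_2^2 - 119/19x_2 - 180/19
  leading term x_2^3: no divisor's leading term divides it; move 10/19x_2^3 to the remainder.
  leading term x_2^2: no divisor's leading term divides it; move 43/38x_2^2 to the remainder.
  leading term x_2: no divisor's leading term divides it; move -119/19x_2 to the remainder.
  leading term 1: no divisor's leading term divides it; move -180/19 to the remainder.
  remainder 10/19x_2^3 + 43/38x_2^2 - 119/19x_2 - 180/19 ≠ 0; add h_4 = 10/19x_2^3 + 43/38x_2^2 - 119/19x_2 - 180/19 to the basis.

The other S-polynomials (S(f_2,h_3), S(f_1,h_4), S(f_2,h_4), S(h_3,h_4)) all reduce to 0 modulo the current basis, so we have a Gröbner basis.
Inter-reduce: drop elements whose leading term is divisible by another's, tail-reduce, and make monic.
Reduced Gröbner basis: {x_1 - 10/19x_2^2 - 33/38x_2 + 113/19, x_2^3 + 43/20x_2^2 - 119/10x_2 - 18}.

Elimination: the polynomial x_2^3 + 43/20x_2^2 - 119/10x_2 - 18 lies in the elimination ideal for x_2, so x_2 ∈ {-4, 37/40 - sqrt(8569)/40, 37/40 + sqrt(8569)/40}. For each such x_2, the remaining basis elements (now univariate) give the rest of the solution.
  x_2 = -4: the earlier basis element becomes x_1 + 1 = 0, giving x_1 = -1 — point (-1, -4).
  x_2 = 37/40 - sqrt(8569)/40: the earlier basis element becomes x_1 + 15/8 + 7*sqrt(8569)/152 = 0, giving x_1 = -7*sqrt(8569)/152 - 15/8 — point (-7*sqrt(8569)/152 - 15/8, 37/40 - sqrt(8569)/40).
  x_2 = 37/40 + sqrt(8569)/40: the earlier basis element becomes x_1 - 7*sqrt(8569)/152 + 15/8 = 0, giving x_1 = -15/8 + 7*sqrt(8569)/152 — point (-15/8 + 7*sqrt(8569)/152, 37/40 + sqrt(8569)/40).
Check: every point annihilates each of the original generators.
Zero-dimensionality of the ideal guarantees finitely many solutions over ℂ.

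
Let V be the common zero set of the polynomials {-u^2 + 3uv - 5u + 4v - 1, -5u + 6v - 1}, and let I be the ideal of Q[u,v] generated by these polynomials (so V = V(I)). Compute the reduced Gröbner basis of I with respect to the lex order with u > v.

f_1 = -u^2 + 3uv - 5u + 4v - 1, LT = u^2.
f_2 = -5u + 6v - 1, LT = u.

S(f_1,f_2): lcm = u^2. S = -9/5uv + 24/5u - 4v + 1.
  leading term uv: subtract (9/25v)·f_2 from -9/5uv + 24/5u - 4v + 1 → 24/5u - 54/25v^2 - 91/25v + 1
  leading term u: subtract (-24/25)·f_2 from 24/5u - 54/25v^2 - 91/25v + 1 → -54/25v^2 + 53/25v + 1/25
  leading term v^2: no divisor's leading term divides it; move -54/25v^2 to the remainder.
  leading term v: no divisor's leading term divides it; move 53/25v to the remainder.
  leading term 1: no divisor's leading term divides it; move 1/25 to the remainder.
  remainder -54/25v^2 + 53/25v + 1/25 ≠ 0; add g_3 = -54/25v^2 + 53/25v + 1/25 to the basis.

The other S-polynomials (S(f_1,g_3), S(f_2,g_3)) all reduce to 0 modulo the current basis, so we have a Gröbner basis.
Inter-reduce: drop elements whose leading term is divisible by another's, tail-reduce, and make monic.

G = {u - 6/5v + 1/5, v^2 - 53/54v - 1/54}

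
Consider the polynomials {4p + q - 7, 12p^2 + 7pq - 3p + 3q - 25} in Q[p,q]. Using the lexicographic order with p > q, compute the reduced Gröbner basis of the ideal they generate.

G = {p + 1/4q - 7/4, q^2 - 11/2q - 13/2}

f_1 = 4p + q - 7, LT = p.
f_2 = 12p^2 + 7pq - 3p + 3q - 25, LT = p^2.

S(f_1,f_2): lcm = p^2. S = -1/3pq - 3/2p - 1/4q + 25/12.
  reduce S modulo (f_1, f_2):
  remainder 1/12q^2 - 11/24q - 13/24 ≠ 0; add g_3 = 1/12q^2 - 11/24q - 13/24 to the basis.

The other S-polynomials (S(f_1,g_3), S(f_2,g_3)) all reduce to 0 modulo the current basis, so we have a Gröbner basis.
Inter-reduce: drop elements whose leading term is divisible by another's, tail-reduce, and make monic.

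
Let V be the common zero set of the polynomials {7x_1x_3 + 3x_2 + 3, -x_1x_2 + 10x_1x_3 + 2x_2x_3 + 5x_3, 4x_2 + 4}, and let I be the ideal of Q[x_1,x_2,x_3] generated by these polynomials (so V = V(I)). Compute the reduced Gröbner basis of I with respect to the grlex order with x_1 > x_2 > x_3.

G = {x_3^{2}, x_1 + 3x_3, x_2 + 1}

The reduced Gröbner basis is the canonical form of the ideal for this ordering.

f_1 = 7x_1x_3 + 3x_2 + 3, LT = x_1x_3.
f_2 = -x_1x_2 + 10x_1x_3 + 2x_2x_3 + 5x_3, LT = x_1x_2.
f_3 = 4x_2 + 4, LT = x_2.

S(f_1,f_2): lcm = x_1x_2x_3. S = 10x_1x_3^{2} + 2x_2x_3^{2} + \tfrac{3}{7}x_2^{2} + 5x_3^{2} + \tfrac{3}{7}x_2.
  reduce S modulo (f_1, f_2, f_3):
  remainder 3x_3^{2} ≠ 0; add g_4 = 3x_3^{2} to the basis.

S(f_2,f_3): lcm = x_1x_2. S = -10x_1x_3 - 2x_2x_3 - x_1 - 5x_3.
  reduce S modulo (f_1, f_2, f_3, g_4):
  remainder -x_1 - 3x_3 ≠ 0; add g_5 = -x_1 - 3x_3 to the basis.

The other S-polynomials (S(f_1,f_3), S(f_1,g_4), S(f_2,g_4), S(f_3,g_4), S(f_1,g_5), S(f_2,g_5), S(f_3,g_5), S(g_4,g_5)) all reduce to 0 modulo the current basis, so we have a Gröbner basis.
Inter-reduce: drop elements whose leading term is divisible by another's, tail-reduce, and make monic.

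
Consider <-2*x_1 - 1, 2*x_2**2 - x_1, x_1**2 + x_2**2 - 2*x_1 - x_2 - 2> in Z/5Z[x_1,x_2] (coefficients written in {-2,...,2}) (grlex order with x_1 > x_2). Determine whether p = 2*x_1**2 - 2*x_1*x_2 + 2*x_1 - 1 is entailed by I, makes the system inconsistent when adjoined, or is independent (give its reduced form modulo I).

2*x_1**2 - 2*x_1*x_2 + 2*x_1 - 1 lies in I (it reduces to 0).

First compute the reduced Gröbner basis of I by Buchberger's algorithm.
f_1 = -2*x_1 - 1, LT = x_1.
f_2 = 2*x_2**2 - x_1, LT = x_2**2.
f_3 = x_1**2 + x_2**2 - 2*x_1 - x_2 - 2, LT = x_1**2.

S(f_1,f_3): lcm = x_1**2. S = -x_2**2 + x_2 + 2.
  leading term x_2**2: subtract (2)·f_2 from -x_2**2 + x_2 + 2 → 2*x_1 + x_2 + 2
  leading term x_1: subtract (-1)·f_1 from 2*x_1 + x_2 + 2 → x_2 + 1
  leading term x_2: no divisor's leading term divides it; move x_2 to the remainder.
  leading term 1: no divisor's leading term divides it; move 1 to the remainder.
  remainder x_2 + 1 ≠ 0; add h_4 = x_2 + 1 to the basis.

The other S-polynomials (S(f_1,f_2), S(f_2,f_3), S(f_1,h_4), S(f_2,h_4), S(f_3,h_4)) all reduce to 0 modulo the current basis, so we have a Gröbner basis.
Inter-reduce: drop elements whose leading term is divisible by another's, tail-reduce, and make monic.
Reduced Gröbner basis: {x_1 - 2, x_2 + 1}.
Label its elements g_1 = x_1 - 2, g_2 = x_2 + 1.

Reduce p = 2*x_1**2 - 2*x_1*x_2 + 2*x_1 - 1 modulo G:
  leading term x_1**2: subtract (2*x_1)·g_1 from 2*x_1**2 - 2*x_1*x_2 + 2*x_1 - 1 → -2*x_1*x_2 + x_1 - 1
  leading term x_1*x_2: subtract (-2*x_2)·g_1 from -2*x_1*x_2 + x_1 - 1 → x_1 + x_2 - 1
  leading term x_1: subtract (1)·g_1 from x_1 + x_2 - 1 → x_2 + 1
  leading term x_2: subtract (1)·g_2 from x_2 + 1 → 0
  normal form = 0.
Since the normal form is 0, p ∈ I.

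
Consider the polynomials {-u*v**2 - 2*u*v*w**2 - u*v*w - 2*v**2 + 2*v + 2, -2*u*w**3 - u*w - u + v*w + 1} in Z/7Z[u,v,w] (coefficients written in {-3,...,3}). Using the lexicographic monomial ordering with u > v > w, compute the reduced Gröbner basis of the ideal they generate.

f_1 = -u*v**2 - 2*u*v*w**2 - u*v*w - 2*v**2 + 2*v + 2, LT = u*v**2.
f_2 = -2*u*w**3 - u*w - u + v*w + 1, LT = u*w**3.

S(f_1,f_2): lcm = u*v**2*w**3. S = 3*u*v**2*w + 3*u*v**2 + 2*u*v*w**5 + u*v*w**4 - 3*v**3*w + 2*v**2*w**3 - 3*v**2 - 2*v*w**3 - 2*w**3.
  leading term u*v**2*w: subtract (-3*w)·f_1 from 3*u*v**2*w + 3*u*v**2 + 2*u*v*w**5 + u*v*w**4 - 3*v**3*w + 2*v**2*w**3 - 3*v**2 - 2*v*w**3 - 2*w**3 → 3*u*v**2 + 2*u*v*w**5 + u*v*w**4 + u*v*w**3 - 3*u*v*w**2 - 3*v**3*w + 2*v**2*w**3 + v**2*w - 3*v**2 - 2*v*w**3 - v*w - 2*w**3 - w
  leading term u*v**2: subtract (-3)·f_1 from 3*u*v**2 + 2*u*v*w**5 + u*v*w**4 + u*v*w**3 - 3*u*v*w**2 - 3*v**3*w + 2*v**2*w**3 + v**2*w - 3*v**2 - 2*v*w**3 - v*w - 2*w**3 - w → 2*u*v*w**5 + u*v*w**4 + u*v*w**3 - 2*u*v*w**2 - 3*u*v*w - 3*v**3*w + 2*v**2*w**3 + v**2*w - 2*v**2 - 2*v*w**3 - v*w - v - 2*w**3 - w - 1
  leading term u*v*w**5: subtract (-v*w**2)·f_2 from 2*u*v*w**5 + u*v*w**4 + u*v*w**3 - 2*u*v*w**2 - 3*u*v*w - 3*v**3*w + 2*v**2*w**3 + v**2*w - 2*v**2 - 2*v*w**3 - v*w - v - 2*w**3 - w - 1 → u*v*w**4 - 3*u*v*w**2 - 3*u*v*w - 3*v**3*w + 3*v**2*w**3 + v**2*w - 2*v**2 - 2*v*w**3 + v*w**2 - v*w - v - 2*w**3 - w - 1
  leading term u*v*w**4: subtract (3*v*w)·f_2 from u*v*w**4 - 3*u*v*w**2 - 3*u*v*w - 3*v**3*w + 3*v**2*w**3 + v**2*w - 2*v**2 - 2*v*w**3 + v*w**2 - v*w - v - 2*w**3 - w - 1 → -3*v**3*w + 3*v**2*w**3 - 3*v**2*w**2 + v**2*w - 2*v**2 - 2*v*w**3 + v*w**2 + 3*v*w - v - 2*w**3 - w - 1
  leading term v**3*w: no divisor's leading term divides it; move -3*v**3*w to the remainder.
  leading term v**2*w**3: no divisor's leading term divides it; move 3*v**2*w**3 to the remainder.
  leading term v**2*w**2: no divisor's leading term divides it; move -3*v**2*w**2 to the remainder.
  leading term v**2*w: no divisor's leading term divides it; move v**2*w to the remainder.
  leading term v**2: no divisor's leading term divides it; move -2*v**2 to the remainder.
  leading term v*w**3: no divisor's leading term divides it; move -2*v*w**3 to the remainder.
  leading term v*w**2: no divisor's leading term divides it; move v*w**2 to the remainder.
  leading term v*w: no divisor's leading term divides it; move 3*v*w to the remainder.
  leading term v: no divisor's leading term divides it; move -v to the remainder.
  leading term w**3: no divisor's leading term divides it; move -2*w**3 to the remainder.
  leading term w: no divisor's leading term divides it; move -w to the remainder.
  leading term 1: no divisor's leading term divides it; move -1 to the remainder.
  remainder -3*v**3*w + 3*v**2*w**3 - 3*v**2*w**2 + v**2*w - 2*v**2 - 2*v*w**3 + v*w**2 + 3*v*w - v - 2*w**3 - w - 1 ≠ 0; add g_3 = -3*v**3*w + 3*v**2*w**3 - 3*v**2*w**2 + v**2*w - 2*v**2 - 2*v*w**3 + v*w**2 + 3*v*w - v - 2*w**3 - w - 1 to the basis.

The other S-polynomials (S(f_1,g_3), S(f_2,g_3)) all reduce to 0 modulo the current basis, so we have a Gröbner basis.

G = {u*v**2 + 2*u*v*w**2 + u*v*w + 2*v**2 - 2*v - 2, u*w**3 - 3*u*w - 3*u + 3*v*w + 3, v**3*w - v**2*w**3 + v**2*w**2 + 2*v**2*w + 3*v**2 + 3*v*w**3 + 2*v*w**2 - v*w - 2*v + 3*w**3 - 2*w - 2}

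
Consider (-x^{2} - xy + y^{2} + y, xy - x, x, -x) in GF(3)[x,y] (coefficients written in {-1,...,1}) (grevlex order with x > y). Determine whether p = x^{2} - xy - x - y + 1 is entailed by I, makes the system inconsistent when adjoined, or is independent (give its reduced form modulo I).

First compute the reduced Gröbner basis of I by Buchberger's algorithm.
f_1 = -x^{2} - xy + y^{2} + y, LT = x^{2}.
f_2 = xy - x, LT = xy.
f_3 = x, LT = x.
f_4 = -x, LT = x.

S(f_1,f_2): lcm = x^{2}y. S = xy^{2} - y^{3} + x^{2} - y^{2}.
  reduce S modulo (f_1, f_2, f_3, f_4):
  remainder -y^{3} + y ≠ 0; add h_5 = -y^{3} + y to the basis.

S(f_1,f_3): lcm = x^{2}. S = xy - y^{2} - y.
  reduce S modulo (f_1, f_2, f_3, f_4, h_5):
  remainder -y^{2} - y ≠ 0; add h_6 = -y^{2} - y to the basis.

The other S-polynomials (S(f_1,f_4), S(f_2,f_3), S(f_2,f_4), S(f_3,f_4), S(f_1,h_5), S(f_2,h_5), S(f_3,h_5), S(f_4,h_5), S(f_1,h_6), S(f_2,h_6), S(f_3,h_6), S(f_4,h_6), S(h_5,h_6)) all reduce to 0 modulo the current basis, so we have a Gröbner basis.
Inter-reduce: drop elements whose leading term is divisible by another's, tail-reduce, and make monic.
Reduced Gröbner basis: {y^{2} + y, x}.
Label its elements g_1 = y^{2} + y, g_2 = x.

Reduce p = x^{2} - xy - x - y + 1 modulo G:
  leading term x^{2}: subtract (x)·g_2 from x^{2} - xy - x - y + 1 → -xy - x - y + 1
  leading term xy: subtract (-y)·g_2 from -xy - x - y + 1 → -x - y + 1
  leading term x: subtract (-1)·g_2 from -x - y + 1 → -y + 1
  leading term y: no divisor's leading term divides it; move -y to the remainder.
  leading term 1: no divisor's leading term divides it; move 1 to the remainder.
  normal form = -y + 1.
The normal form is nonzero, so p ∉ I. Since p minus its normal form lies in I, I + (p) = I + (r) where r = -y + 1; decide whether this ideal is the whole ring.
Run Buchberger on G together with r (pairs among the g_i already reduce to 0 since G is a Gröbner basis):
g_1 = y^{2} + y, LT = y^{2}.
g_2 = x, LT = x.
r = -y + 1, LT = y.

S(g_1,r): lcm = y^{2}. S = -y.
  reduce S modulo (g_1, g_2, r):
  remainder -1 ≠ 0; add m_4 = -1 to the basis.

The other S-polynomials (S(g_1,g_2), S(g_2,r), S(g_1,m_4), S(g_2,m_4), S(r,m_4)) all reduce to 0 modulo the current basis, so we have a Gröbner basis.
Inter-reduce: drop elements whose leading term is divisible by another's, tail-reduce, and make monic.
Reduced Gröbner basis: {1}.
The reduced Gröbner basis of I + (p) is {1}: the ideal is the whole ring, so the enlarged system has no common solution — adjoining p is inconsistent.

Ideal membership is decidable via reduction modulo a Gröbner basis.

Adjoining x^{2} - xy - x - y + 1 makes the ideal the whole ring: the system is inconsistent.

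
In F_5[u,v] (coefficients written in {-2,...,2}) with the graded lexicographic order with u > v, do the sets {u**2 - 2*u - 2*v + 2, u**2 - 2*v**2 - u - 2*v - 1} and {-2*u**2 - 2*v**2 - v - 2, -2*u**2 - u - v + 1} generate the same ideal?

Since reduced Gröbner bases are canonical representatives of ideals under a given ordering, it suffices to compute and compare them.
Buchberger on the first generating set:
f_1 = u**2 - 2*u - 2*v + 2, LT = u**2.
f_2 = u**2 - 2*v**2 - u - 2*v - 1, LT = u**2.

S(f_1,f_2): lcm = u**2. S = 2*v**2 - u - 2.
  reduce S modulo (f_1, f_2):
  remainder 2*v**2 - u - 2 ≠ 0; add g_3 = 2*v**2 - u - 2 to the basis.

The other S-polynomials (S(f_1,g_3), S(f_2,g_3)) all reduce to 0 modulo the current basis, so we have a Gröbner basis.
Inter-reduce: drop elements whose leading term is divisible by another's, tail-reduce, and make monic.
Reduced Gröbner basis: {u**2 - 2*u - 2*v + 2, v**2 + 2*u - 1}.

Buchberger on the second generating set:
h_1 = -2*u**2 - 2*v**2 - v - 2, LT = u**2.
h_2 = -2*u**2 - u - v + 1, LT = u**2.

S(h_1,h_2): lcm = u**2. S = v**2 + 2*u - 1.
  reduce S modulo (h_1, h_2):
  remainder v**2 + 2*u - 1 ≠ 0; add k_3 = v**2 + 2*u - 1 to the basis.

The other S-polynomials (S(h_1,k_3), S(h_2,k_3)) all reduce to 0 modulo the current basis, so we have a Gröbner basis.
Inter-reduce: drop elements whose leading term is divisible by another's, tail-reduce, and make monic.
Reduced Gröbner basis: {u**2 - 2*u - 2*v + 2, v**2 + 2*u - 1}.

Same reduced basis, so the two generating sets span the same ideal.

Yes, the ideals are equal.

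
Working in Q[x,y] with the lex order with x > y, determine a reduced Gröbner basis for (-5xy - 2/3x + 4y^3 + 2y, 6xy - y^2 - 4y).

f_1 = -5xy - 2/3x + 4y^3 + 2y, LT = xy.
f_2 = 6xy - y^2 - 4y, LT = xy.

S(f_1,f_2): lcm = xy. S = 2/15x - 4/5y^3 + 1/6y^2 + 4/15y.
  leading term x: no divisor's leading term divides it; move 2/15x to the remainder.
  leading term y^3: no divisor's leading term divides it; move -4/5y^3 to the remainder.
  leading term y^2: no divisor's leading term divides it; move 1/6y^2 to the remainder.
  leading term y: no divisor's leading term divides it; move 4/15y to the remainder.
  remainder 2/15x - 4/5y^3 + 1/6y^2 + 4/15y ≠ 0; add g_3 = 2/15x - 4/5y^3 + 1/6y^2 + 4/15y to the basis.

S(f_1,g_3): lcm = xy. S = 2/15x + 6y^4 - 41/20y^3 - 2y^2 - 2/5y.
  leading term x: subtract (1)·g_3 from 2/15x + 6y^4 - 41/20y^3 - 2y^2 - 2/5y → 6y^4 - 5/4y^3 - 13/6y^2 - 2/3y
  leading term y^4: no divisor's leading term divides it; move 6y^4 to the remainder.
  leading term y^3: no divisor's leading term divides it; move -5/4y^3 to the remainder.
  leading term y^2: no divisor's leading term divides it; move -13/6y^2 to the remainder.
  leading term y: no divisor's leading term divides it; move -2/3y to the remainder.
  remainder 6y^4 - 5/4y^3 - 13/6y^2 - 2/3y ≠ 0; add g_4 = 6y^4 - 5/4y^3 - 13/6y^2 - 2/3y to the basis.

S(f_2,g_3): lcm = xy. S = 6y^4 - 5/4y^3 - 13/6y^2 - 2/3y.
  leading term y^4: subtract (1)·g_4 from 6y^4 - 5/4y^3 - 13/6y^2 - 2/3y → 0
  remainder 0.

S(f_1,g_4): lcm = xy^4. S = 41/120xy^3 + 13/36xy^2 + 1/9xy - 4/5y^6 - 2/5y^4.
  leading term xy^3: subtract (-41/600y^2)·f_1 from 41/120xy^3 + 13/36xy^2 + 1/9xy - 4/5y^6 - 2/5y^4 → 71/225xy^2 + 1/9xy - 4/5y^6 + 41/150y^5 - 2/5y^4 + 41/300y^3
  leading term xy^2: subtract (-71/1125y)·f_1 from 71/225xy^2 + 1/9xy - 4/5y^6 + 41/150y^5 - 2/5y^4 + 41/300y^3 → 233/3375xy - 4/5y^6 + 41/150y^5 - 166/1125y^4 + 41/300y^3 + 142/1125y^2
  leading term xy: subtract (-233/16875)·f_1 from 233/3375xy - 4/5y^6 + 41/150y^5 - 166/1125y^4 + 41/300y^3 + 142/1125y^2 → -466/50625x - 4/5y^6 + 41/150y^5 - 166/1125y^4 + 12953/67500y^3 + 142/1125y^2 + 466/16875y
  leading term x: subtract (-233/3375)·g_3 from -466/50625x - 4/5y^6 + 41/150y^5 - 166/1125y^4 + 12953/67500y^3 + 142/1125y^2 + 466/16875y → -4/5y^6 + 41/150y^5 - 166/1125y^4 + 41/300y^3 + 2789/20250y^2 + 466/10125y
  leading term y^6: subtract (-2/15y^2)·g_4 from -4/5y^6 + 41/150y^5 - 166/1125y^4 + 41/300y^3 + 2789/20250y^2 + 466/10125y → 8/75y^5 - 491/1125y^4 + 43/900y^3 + 2789/20250y^2 + 466/10125y
  leading term y^5: subtract (4/225y)·g_4 from 8/75y^5 - 491/1125y^4 + 43/900y^3 + 2789/20250y^2 + 466/10125y → -466/1125y^4 + 233/2700y^3 + 3029/20250y^2 + 466/10125y
  leading term y^4: subtract (-233/3375)·g_4 from -466/1125y^4 + 233/2700y^3 + 3029/20250y^2 + 466/10125y → 0
  remainder 0.

S(f_2,g_4): lcm = xy^4. S = 5/24xy^3 + 13/36xy^2 + 1/9xy - 1/6y^5 - 2/3y^4.
  leading term xy^3: subtract (-1/24y^2)·f_1 from 5/24xy^3 + 13/36xy^2 + 1/9xy - 1/6y^5 - 2/3y^4 → 1/3xy^2 + 1/9xy - 2/3y^4 + 1/12y^3
  leading term xy^2: subtract (-1/15y)·f_1 from 1/3xy^2 + 1/9xy - 2/3y^4 + 1/12y^3 → 1/15xy - 2/5y^4 + 1/12y^3 + 2/15y^2
  leading term xy: subtract (-1/75)·f_1 from 1/15xy - 2/5y^4 + 1/12y^3 + 2/15y^2 → -2/225x - 2/5y^4 + 41/300y^3 + 2/15y^2 + 2/75y
  leading term x: subtract (-1/15)·g_3 from -2/225x - 2/5y^4 + 41/300y^3 + 2/15y^2 + 2/75y → -2/5y^4 + 1/12y^3 + 13/90y^2 + 2/45y
  leading term y^4: subtract (-1/15)·g_4 from -2/5y^4 + 1/12y^3 + 13/90y^2 + 2/45y → 0
  remainder 0.

S(g_3,g_4): leading monomials are coprime, so the S-polynomial reduces to 0 (Buchberger's first criterion).
Every S-polynomial of the final basis reduces to 0, so we have a Gröbner basis.
Inter-reduce: drop elements whose leading term is divisible by another's, tail-reduce, and make monic.

G = {x - 6y^3 + 5/4y^2 + 2y, y^4 - 5/24y^3 - 13/36y^2 - 1/9y}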